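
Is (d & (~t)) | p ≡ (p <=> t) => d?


Compare truth tables:
d | p | t | φ | ψ
-----------------
False | False | False | False | False
True | False | False | True | True
False | True | False | True | True
True | True | False | True | True
False | False | True | False | True
True | False | True | False | True
False | True | True | True | False
True | True | True | True | True
They differ at row 5 (d=False, p=False, t=True): φ=False but ψ=True.

No, they are not logically equivalent.


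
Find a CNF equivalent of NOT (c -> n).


Step 1: Rewrite c → n as ¬c ∨ n.
Step 2: Negate: ¬(¬c ∨ n) = c ∧ ¬n (De Morgan + double negation).

c AND (NOT n)


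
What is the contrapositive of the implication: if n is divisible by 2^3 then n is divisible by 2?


The contrapositive of (P → Q) is (¬Q → ¬P); it is logically equivalent to the original.
Here P = 'n is divisible by 2^3' and Q = 'n is divisible by 2'.

If not (n is divisible by 2), then not (n is divisible by 2^3).


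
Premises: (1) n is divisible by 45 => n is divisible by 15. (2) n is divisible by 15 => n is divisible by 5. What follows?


Hypothetical syllogism: from (P → Q) and (Q → R), infer (P → R).
Chain the two implications through the shared middle term 'n is divisible by 15'.

n is divisible by 45 => n is divisible by 5


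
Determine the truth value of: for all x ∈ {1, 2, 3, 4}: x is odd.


Evaluate the predicate on each element: 1:T, 2:F, 3:T, 4:F.
Counterexample x = 2 fails the predicate.

F


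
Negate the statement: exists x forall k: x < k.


Negation flips each quantifier (∀↔∃) and negates the inner predicate.
¬(exists x forall k: φ) = forall x exists k: ¬φ.

forall x exists k: ~(x < k)


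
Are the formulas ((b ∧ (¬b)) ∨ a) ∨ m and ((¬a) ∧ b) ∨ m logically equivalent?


Compare truth tables:
a | b | m | φ | ψ
-----------------
F | F | F | F | F
T | F | F | T | F
F | T | F | F | T
T | T | F | T | F
F | F | T | T | T
T | F | T | T | T
F | T | T | T | T
T | T | T | T | T
They differ at row 2 (a=T, b=F, m=F): φ=T but ψ=F.

No, they are not logically equivalent.


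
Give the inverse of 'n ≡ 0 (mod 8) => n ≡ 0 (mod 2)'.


The inverse of (P → Q) is (¬P → ¬Q). It is equivalent to the converse, not to the original.
Here P = 'n ≡ 0 (mod 8)' and Q = 'n ≡ 0 (mod 2)'.

If not (n ≡ 0 (mod 8)), then not (n ≡ 0 (mod 2)).


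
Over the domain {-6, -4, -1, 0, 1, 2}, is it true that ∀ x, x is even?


Evaluate the predicate on each element: -6:T, -4:T, -1:F, 0:T, 1:F, 2:T.
Counterexample x = -1 fails the predicate.

F


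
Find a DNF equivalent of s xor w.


Step 1: s ⊕ w is true exactly when they disagree: (s ∧ ¬w) ∨ (¬s ∧ w).

(s & (~w)) | ((~s) & w)


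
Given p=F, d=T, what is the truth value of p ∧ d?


Conjunction is true only when both operands are true.
Substitute: p=F, d=T.
F ∧ T evaluates to F.

F


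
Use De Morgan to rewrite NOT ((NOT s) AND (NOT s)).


De Morgan: the negation of a conjunction is the disjunction of the negations.
Distribute NOT across AND, flipping it to OR, and negate each literal.

s OR s


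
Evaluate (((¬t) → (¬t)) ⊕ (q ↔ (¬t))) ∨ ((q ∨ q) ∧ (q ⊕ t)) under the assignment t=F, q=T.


Substitute t=F, q=T:
¬t = T
¬t = T
(¬t) → (¬t) = T → T = T
¬t = T
q ↔ (¬t) = T ↔ T = T
((¬t) → (¬t)) ⊕ (q ↔ (¬t)) = T ⊕ T = F
q ∨ q = T ∨ T = T
q ⊕ t = T ⊕ F = T
(q ∨ q) ∧ (q ⊕ t) = T ∧ T = T
(((¬t) → (¬t)) ⊕ (q ↔ (¬t))) ∨ ((q ∨ q) ∧ (q ⊕ t)) = F ∨ T = T

T


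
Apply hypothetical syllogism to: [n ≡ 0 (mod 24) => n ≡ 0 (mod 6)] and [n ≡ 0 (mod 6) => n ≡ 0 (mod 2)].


Hypothetical syllogism: from (P → Q) and (Q → R), infer (P → R).
Chain the two implications through the shared middle term 'n ≡ 0 (mod 6)'.

n ≡ 0 (mod 24) => n ≡ 0 (mod 2)


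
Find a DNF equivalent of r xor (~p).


Step 1: r ⊕ (¬p) is true exactly when they disagree: (r ∧ ¬(¬p)) ∨ (¬r ∧ (¬p)).
Step 2: Eliminate any double negations (¬¬X = X).

(r & p) | ((~r) & (~p))


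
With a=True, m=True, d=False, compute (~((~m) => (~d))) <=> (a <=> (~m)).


Substitute a=True, m=True, d=False:
~m = False
~d = True
(~m) => (~d) = False => True = True
~((~m) => (~d)) = False
~m = False
a <=> (~m) = True <=> False = False
(~((~m) => (~d))) <=> (a <=> (~m)) = False <=> False = True

True


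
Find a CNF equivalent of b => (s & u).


Step 1: Rewrite b → (s ∧ u) as ¬b ∨ (s ∧ u).
Step 2: Distribute ∨ over ∧.

((~b) | s) & ((~b) | u)


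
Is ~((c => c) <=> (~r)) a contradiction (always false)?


Truth table over {c, r}:
c | r | φ
---------
False | False | False
True | False | False
False | True | True
True | True | True
Satisfying assignment at row 3: c=False, r=True gives True.

No, it is not a contradiction.


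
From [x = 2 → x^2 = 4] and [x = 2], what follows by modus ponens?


Modus ponens: from (P → Q) and P, infer Q.
P = 'x = 2' is asserted, and P → Q holds, so Q follows.

x^2 = 4.


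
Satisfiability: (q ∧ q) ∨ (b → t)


Search for a satisfying assignment over {b, q, t}.
Try b=F, q=F, t=F: the formula evaluates to T.
A satisfying assignment exists.

Satisfiable.


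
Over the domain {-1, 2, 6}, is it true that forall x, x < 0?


Evaluate the predicate on each element: -1:True, 2:False, 6:False.
Counterexample x = 2 fails the predicate.

False


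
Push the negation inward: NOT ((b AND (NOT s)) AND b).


De Morgan: the negation of a conjunction is the disjunction of the negations.
Distribute NOT across AND, flipping it to OR, and negate each literal.

((NOT b) OR s) OR (NOT b)


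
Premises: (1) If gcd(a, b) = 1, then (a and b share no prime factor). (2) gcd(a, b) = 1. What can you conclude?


Modus ponens: from (P → Q) and P, infer Q.
P = 'gcd(a, b) = 1' is asserted, and P → Q holds, so Q follows.

(a and b share no prime factor).


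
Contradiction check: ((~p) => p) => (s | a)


Truth table over {a, p, s}:
a | p | s | φ
-------------
False | False | False | True
True | False | False | True
False | True | False | False
True | True | False | True
False | False | True | True
True | False | True | True
False | True | True | True
True | True | True | True
Satisfying assignment at row 1: a=False, p=False, s=False gives True.

No, it is not a contradiction.


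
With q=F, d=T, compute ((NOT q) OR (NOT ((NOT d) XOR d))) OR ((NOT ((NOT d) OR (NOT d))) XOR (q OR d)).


Substitute q=F, d=T:
… (earlier sub-steps elided)
(NOT d) XOR d = F XOR T = T
NOT ((NOT d) XOR d) = F
(NOT q) OR (NOT ((NOT d) XOR d)) = T OR F = T
NOT d = F
NOT d = F
(NOT d) OR (NOT d) = F OR F = F
NOT ((NOT d) OR (NOT d)) = T
q OR d = F OR T = T
(NOT ((NOT d) OR (NOT d))) XOR (q OR d) = T XOR T = F
((NOT q) OR (NOT ((NOT d) XOR d))) OR ((NOT ((NOT d) OR (NOT d))) XOR (q OR d)) = T OR F = T

T


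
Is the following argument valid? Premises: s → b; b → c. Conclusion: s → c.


This matches the form of hypothetical syllogism: the conclusion follows in every model of the premises.

Valid.


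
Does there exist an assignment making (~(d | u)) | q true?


Search for a satisfying assignment over {d, q, u}.
Try d=False, q=False, u=False: the formula evaluates to True.
A satisfying assignment exists.

Satisfiable.


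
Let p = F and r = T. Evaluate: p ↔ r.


Biconditional is true when both operands have the same truth value.
Substitute: p=F, r=T.
F ↔ T evaluates to F.

F


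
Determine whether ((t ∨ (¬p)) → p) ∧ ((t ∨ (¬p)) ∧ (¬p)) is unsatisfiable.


Truth table over {p, t}:
p | t | φ
---------
F | F | F
T | F | F
F | T | F
T | T | F
Every row is false.

Yes, it is a contradiction.


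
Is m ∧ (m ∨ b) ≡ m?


Compare truth tables:
b | m | φ | ψ
-------------
F | F | F | F
T | F | F | F
F | T | T | T
T | T | T | T
The columns φ and ψ agree on every row.

Yes, they are logically equivalent.


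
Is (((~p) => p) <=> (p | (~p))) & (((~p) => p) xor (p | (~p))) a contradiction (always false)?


Truth table over {p}:
p | φ
-----
False | False
True | False
Every row is false.

Yes, it is a contradiction.


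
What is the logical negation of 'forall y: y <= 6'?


¬(forall x: φ) = exists x: ¬φ, and ¬(exists x: φ) = forall x: ¬φ.
Apply to the universal statement.

exists y: ~(y <= 6)


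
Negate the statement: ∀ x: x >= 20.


¬(∀ x: φ) = ∃ x: ¬φ, and ¬(∃ x: φ) = ∀ x: ¬φ.
Apply to the universal statement.

∃ x: ¬(x >= 20)


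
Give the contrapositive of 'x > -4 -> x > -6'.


The contrapositive of (P → Q) is (¬Q → ¬P); it is logically equivalent to the original.
Here P = 'x > -4' and Q = 'x > -6'.

If not (x > -6), then not (x > -4).


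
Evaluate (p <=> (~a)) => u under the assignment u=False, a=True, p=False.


Substitute u=False, a=True, p=False:
~a = False
p <=> (~a) = False <=> False = True
(p <=> (~a)) => u = True => False = False

False


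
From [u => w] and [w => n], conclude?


Hypothetical syllogism: from (P → Q) and (Q → R), infer (P → R).
Chain the two implications through the shared middle term 'w'.

u => n


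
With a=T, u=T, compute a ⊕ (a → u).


Substitute a=T, u=T:
a → u = T → T = T
a ⊕ (a → u) = T ⊕ T = F

F


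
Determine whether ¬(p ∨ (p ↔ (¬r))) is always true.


Build the truth table over {p, r}:
p | r | φ
---------
F | F | T
T | F | F
F | T | F
T | T | F
Counterexample at row 2: with p=T, r=F, the formula is F.

No, it is not a tautology.


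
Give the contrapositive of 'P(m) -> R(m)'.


The contrapositive of (P → Q) is (¬Q → ¬P); it is logically equivalent to the original.
Here P = 'P(m)' and Q = 'R(m)'.

If not (R(m)), then not (P(m)).


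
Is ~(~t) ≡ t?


Compare truth tables:
t | φ | ψ
---------
False | False | False
True | True | True
The columns φ and ψ agree on every row.

Yes, they are logically equivalent.


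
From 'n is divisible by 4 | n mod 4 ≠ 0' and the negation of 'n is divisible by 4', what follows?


Disjunctive syllogism: from (P ∨ Q) and ¬P, infer Q.
One disjunct, 'n is divisible by 4', is ruled out; the other must hold.

n mod 4 ≠ 0


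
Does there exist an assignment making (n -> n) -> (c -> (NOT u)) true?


Search for a satisfying assignment over {c, n, u}.
Try c=F, n=F, u=F: the formula evaluates to T.
A satisfying assignment exists.

Satisfiable.


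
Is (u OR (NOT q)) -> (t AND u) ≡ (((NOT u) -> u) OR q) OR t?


Compare truth tables:
q | t | u | φ | ψ
-----------------
F | F | F | F | F
T | F | F | T | T
F | T | F | F | T
T | T | F | T | T
F | F | T | F | T
T | F | T | F | T
F | T | T | T | T
T | T | T | T | T
They differ at row 3 (q=F, t=T, u=F): φ=F but ψ=T.

No, they are not logically equivalent.


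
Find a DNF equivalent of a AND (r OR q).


Step 1: Distribute ∧ over ∨: a ∧ (r ∨ q) = (a ∧ r) ∨ (a ∧ q).

(a AND r) OR (a AND q)


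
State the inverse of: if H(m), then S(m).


The inverse of (P → Q) is (¬P → ¬Q). It is equivalent to the converse, not to the original.
Here P = 'H(m)' and Q = 'S(m)'.

If not (H(m)), then not (S(m)).


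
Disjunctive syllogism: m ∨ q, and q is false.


Disjunctive syllogism: from (P ∨ Q) and ¬P, infer Q.
One disjunct, 'q', is ruled out; the other must hold.

m


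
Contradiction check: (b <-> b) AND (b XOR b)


Truth table over {b}:
b | φ
-----
F | F
T | F
Every row is false.

Yes, it is a contradiction.


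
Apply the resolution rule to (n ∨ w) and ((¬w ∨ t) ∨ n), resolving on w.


The clauses contain complementary literals w and ¬w.
Resolution eliminates this pair and disjoins the remaining literals (merging duplicates).

(n ∨ t)


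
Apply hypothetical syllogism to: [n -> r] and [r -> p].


Hypothetical syllogism: from (P → Q) and (Q → R), infer (P → R).
Chain the two implications through the shared middle term 'r'.

n -> p


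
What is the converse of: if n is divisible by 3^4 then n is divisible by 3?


The converse of (P → Q) is (Q → P). It is not in general equivalent to the original.
Here P = 'n is divisible by 3^4' and Q = 'n is divisible by 3'.

If n is divisible by 3, then n is divisible by 3^4.


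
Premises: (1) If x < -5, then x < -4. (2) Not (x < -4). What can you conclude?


Modus tollens: from (P → Q) and ¬Q, infer ¬P.
Q = 'x < -4' is denied; since P → Q, P must also fail.

Not (x < -5).


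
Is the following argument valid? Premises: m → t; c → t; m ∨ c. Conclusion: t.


This matches the form of proof by cases: the conclusion follows in every model of the premises.

Valid.


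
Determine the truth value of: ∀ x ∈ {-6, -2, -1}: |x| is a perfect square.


Evaluate the predicate on each element: -6:F, -2:F, -1:T.
Counterexample x = -6 fails the predicate.

F


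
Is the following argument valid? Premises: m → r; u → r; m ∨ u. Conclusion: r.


This matches the form of proof by cases: the conclusion follows in every model of the premises.

Valid.


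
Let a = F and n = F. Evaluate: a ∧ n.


Conjunction is true only when both operands are true.
Substitute: a=F, n=F.
F ∧ F evaluates to F.

F


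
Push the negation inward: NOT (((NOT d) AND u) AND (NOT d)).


De Morgan: the negation of a conjunction is the disjunction of the negations.
Distribute NOT across AND, flipping it to OR, and negate each literal.

(d OR (NOT u)) OR d


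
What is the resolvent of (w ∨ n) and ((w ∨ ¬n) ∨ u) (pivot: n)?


The clauses contain complementary literals n and ¬n.
Resolution eliminates this pair and disjoins the remaining literals (merging duplicates).

(w ∨ u)


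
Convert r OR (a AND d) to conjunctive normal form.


Step 1: Distribute ∨ over ∧: r ∨ (a ∧ d) = (r ∨ a) ∧ (r ∨ d).

(r OR a) AND (r OR d)


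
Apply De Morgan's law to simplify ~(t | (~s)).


De Morgan: the negation of a disjunction is the conjunction of the negations.
Distribute ~ across |, flipping it to &, and negate each literal.

(~t) & s


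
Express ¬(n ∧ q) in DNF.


Step 1: Apply De Morgan: ¬(n ∧ q) = ¬n ∨ ¬q.

(¬n) ∨ (¬q)


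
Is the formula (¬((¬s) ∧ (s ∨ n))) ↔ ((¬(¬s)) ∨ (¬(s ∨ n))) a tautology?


Build the truth table over {n, s}:
n | s | φ
---------
F | F | T
T | F | T
F | T | T
T | T | T
Every row evaluates to true.

Yes, it is a tautology.


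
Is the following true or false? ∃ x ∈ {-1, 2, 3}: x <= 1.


Evaluate the predicate on each element: -1:T, 2:F, 3:F.
Witness x = -1 satisfies the predicate.

T


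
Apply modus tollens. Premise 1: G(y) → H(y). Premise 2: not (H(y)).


Modus tollens: from (P → Q) and ¬Q, infer ¬P.
Q = 'H(y)' is denied; since P → Q, P must also fail.

Not (G(y)).


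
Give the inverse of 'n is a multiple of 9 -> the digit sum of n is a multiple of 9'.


The inverse of (P → Q) is (¬P → ¬Q). It is equivalent to the converse, not to the original.
Here P = 'n is a multiple of 9' and Q = 'the digit sum of n is a multiple of 9'.

If not (n is a multiple of 9), then not (the digit sum of n is a multiple of 9).


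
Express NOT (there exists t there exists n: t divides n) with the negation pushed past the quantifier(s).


Negation flips each quantifier (∀↔∃) and negates the inner predicate.
¬(there exists t there exists n: φ) = for all t for all n: ¬φ.

for all t for all n: NOT(t divides n)


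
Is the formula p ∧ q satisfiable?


Search for a satisfying assignment over {p, q}.
Try p=T, q=T: the formula evaluates to T.
A satisfying assignment exists.

Satisfiable.


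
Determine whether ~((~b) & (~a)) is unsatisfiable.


Truth table over {a, b}:
a | b | φ
---------
False | False | False
True | False | True
False | True | True
True | True | True
Satisfying assignment at row 2: a=True, b=False gives True.

No, it is not a contradiction.


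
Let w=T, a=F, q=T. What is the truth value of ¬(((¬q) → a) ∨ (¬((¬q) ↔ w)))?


Substitute w=T, a=F, q=T:
¬q = F
(¬q) → a = F → F = T
¬q = F
(¬q) ↔ w = F ↔ T = F
¬((¬q) ↔ w) = T
((¬q) → a) ∨ (¬((¬q) ↔ w)) = T ∨ T = T
¬(((¬q) → a) ∨ (¬((¬q) ↔ w))) = F

F


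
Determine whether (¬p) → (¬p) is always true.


Build the truth table over {p}:
p | φ
-----
F | T
T | T
Every row evaluates to true.

Yes, it is a tautology.


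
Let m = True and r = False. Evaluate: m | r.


Disjunction is false only when both operands are false.
Substitute: m=True, r=False.
True | False evaluates to True.

True


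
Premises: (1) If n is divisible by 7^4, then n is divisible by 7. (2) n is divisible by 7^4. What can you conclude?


Modus ponens: from (P → Q) and P, infer Q.
P = 'n is divisible by 7^4' is asserted, and P → Q holds, so Q follows.

n is divisible by 7.


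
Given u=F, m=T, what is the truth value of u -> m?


Implication is false only when antecedent is true and consequent is false.
Substitute: u=F, m=T.
F -> T evaluates to T.

T


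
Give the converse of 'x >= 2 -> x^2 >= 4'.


The converse of (P → Q) is (Q → P). It is not in general equivalent to the original.
Here P = 'x >= 2' and Q = 'x^2 >= 4'.

If x^2 >= 4, then x >= 2.


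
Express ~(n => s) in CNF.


Step 1: Rewrite n → s as ¬n ∨ s.
Step 2: Negate: ¬(¬n ∨ s) = n ∧ ¬s (De Morgan + double negation).

n & (~s)


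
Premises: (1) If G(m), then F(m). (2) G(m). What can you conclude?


Modus ponens: from (P → Q) and P, infer Q.
P = 'G(m)' is asserted, and P → Q holds, so Q follows.

F(m).


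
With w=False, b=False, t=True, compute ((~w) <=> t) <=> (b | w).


Substitute w=False, b=False, t=True:
~w = True
(~w) <=> t = True <=> True = True
b | w = False | False = False
((~w) <=> t) <=> (b | w) = True <=> False = False

False


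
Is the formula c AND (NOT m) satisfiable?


Search for a satisfying assignment over {c, m}.
Try c=T, m=F: the formula evaluates to T.
A satisfying assignment exists.

Satisfiable.


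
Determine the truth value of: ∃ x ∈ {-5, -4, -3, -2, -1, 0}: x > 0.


Evaluate the predicate on each element: -5:F, -4:F, -3:F, -2:F, -1:F, 0:F.
No element satisfies the predicate.

F


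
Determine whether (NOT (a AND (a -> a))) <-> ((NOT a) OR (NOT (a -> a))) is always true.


Build the truth table over {a}:
a | φ
-----
F | T
T | T
Every row evaluates to true.

Yes, it is a tautology.


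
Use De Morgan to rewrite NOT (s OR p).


De Morgan: the negation of a disjunction is the conjunction of the negations.
Distribute NOT across OR, flipping it to AND, and negate each literal.

(NOT s) AND (NOT p)


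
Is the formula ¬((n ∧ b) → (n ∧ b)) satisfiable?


Check all 4 assignments over {b, n}:
b | n | φ
---------
F | F | F
T | F | F
F | T | F
T | T | F
No assignment makes the formula true.

Unsatisfiable.


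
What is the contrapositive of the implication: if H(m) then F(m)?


The contrapositive of (P → Q) is (¬Q → ¬P); it is logically equivalent to the original.
Here P = 'H(m)' and Q = 'F(m)'.

If not (F(m)), then not (H(m)).


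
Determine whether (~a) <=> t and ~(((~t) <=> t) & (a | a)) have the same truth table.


Compare truth tables:
a | t | φ | ψ
-------------
False | False | False | True
True | False | True | True
False | True | True | True
True | True | False | True
They differ at row 1 (a=False, t=False): φ=False but ψ=True.

No, they are not logically equivalent.


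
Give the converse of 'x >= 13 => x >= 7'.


The converse of (P → Q) is (Q → P). It is not in general equivalent to the original.
Here P = 'x >= 13' and Q = 'x >= 7'.

If x >= 7, then x >= 13.


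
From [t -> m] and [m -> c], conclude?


Hypothetical syllogism: from (P → Q) and (Q → R), infer (P → R).
Chain the two implications through the shared middle term 'm'.

t -> c


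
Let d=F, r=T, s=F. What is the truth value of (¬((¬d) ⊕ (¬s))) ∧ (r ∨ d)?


Substitute d=F, r=T, s=F:
¬d = T
¬s = T
(¬d) ⊕ (¬s) = T ⊕ T = F
¬((¬d) ⊕ (¬s)) = T
r ∨ d = T ∨ F = T
(¬((¬d) ⊕ (¬s))) ∧ (r ∨ d) = T ∧ T = T

T


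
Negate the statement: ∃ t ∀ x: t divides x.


Negation flips each quantifier (∀↔∃) and negates the inner predicate.
¬(∃ t ∀ x: φ) = ∀ t ∃ x: ¬φ.

∀ t ∃ x: ¬(t divides x)


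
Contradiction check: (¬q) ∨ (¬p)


Truth table over {p, q}:
p | q | φ
---------
F | F | T
T | F | T
F | T | T
T | T | F
Satisfying assignment at row 1: p=F, q=F gives T.

No, it is not a contradiction.


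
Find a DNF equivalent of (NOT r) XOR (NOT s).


Step 1: (¬r) ⊕ (¬s) is true exactly when they disagree: ((¬r) ∧ ¬(¬s)) ∨ (¬(¬r) ∧ (¬s)).
Step 2: Eliminate any double negations (¬¬X = X).

((NOT r) AND s) OR (r AND (NOT s))


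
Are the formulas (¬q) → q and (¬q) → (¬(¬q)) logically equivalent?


Compare truth tables:
q | φ | ψ
---------
F | F | F
T | T | T
The columns φ and ψ agree on every row.

Yes, they are logically equivalent.


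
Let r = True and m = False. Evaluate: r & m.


Conjunction is true only when both operands are true.
Substitute: r=True, m=False.
True & False evaluates to False.

False


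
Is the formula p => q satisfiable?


Search for a satisfying assignment over {p, q}.
Try p=False, q=False: the formula evaluates to True.
A satisfying assignment exists.

Satisfiable.


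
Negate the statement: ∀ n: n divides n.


¬(∀ x: φ) = ∃ x: ¬φ, and ¬(∃ x: φ) = ∀ x: ¬φ.
Apply to the universal statement.

∃ n: ¬(n divides n)


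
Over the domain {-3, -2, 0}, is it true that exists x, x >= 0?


Evaluate the predicate on each element: -3:False, -2:False, 0:True.
Witness x = 0 satisfies the predicate.

True


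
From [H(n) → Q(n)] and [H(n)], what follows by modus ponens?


Modus ponens: from (P → Q) and P, infer Q.
P = 'H(n)' is asserted, and P → Q holds, so Q follows.

Q(n).


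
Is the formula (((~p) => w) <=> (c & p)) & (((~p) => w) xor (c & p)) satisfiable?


Check all 8 assignments over {c, p, w}:
c | p | w | φ
-------------
False | False | False | False
True | False | False | False
False | True | False | False
True | True | False | False
False | False | True | False
True | False | True | False
False | True | True | False
True | True | True | False
No assignment makes the formula true.

Unsatisfiable.


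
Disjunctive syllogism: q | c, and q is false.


Disjunctive syllogism: from (P ∨ Q) and ¬P, infer Q.
One disjunct, 'q', is ruled out; the other must hold.

c


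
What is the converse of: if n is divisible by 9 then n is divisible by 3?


The converse of (P → Q) is (Q → P). It is not in general equivalent to the original.
Here P = 'n is divisible by 9' and Q = 'n is divisible by 3'.

If n is divisible by 3, then n is divisible by 9.


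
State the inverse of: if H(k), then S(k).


The inverse of (P → Q) is (¬P → ¬Q). It is equivalent to the converse, not to the original.
Here P = 'H(k)' and Q = 'S(k)'.

If not (H(k)), then not (S(k)).


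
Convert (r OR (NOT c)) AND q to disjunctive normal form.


Step 1: Distribute ∧ over ∨: (r ∨ (¬c)) ∧ q = (r ∧ q) ∨ ((¬c) ∧ q).

(r AND q) OR ((NOT c) AND q)


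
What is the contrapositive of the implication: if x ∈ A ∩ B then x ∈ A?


The contrapositive of (P → Q) is (¬Q → ¬P); it is logically equivalent to the original.
Here P = 'x ∈ A ∩ B' and Q = 'x ∈ A'.

If not (x ∈ A), then not (x ∈ A ∩ B).


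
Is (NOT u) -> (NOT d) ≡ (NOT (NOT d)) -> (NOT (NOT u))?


Compare truth tables:
d | u | φ | ψ
-------------
F | F | T | T
T | F | F | F
F | T | T | T
T | T | T | T
The columns φ and ψ agree on every row.

Yes, they are logically equivalent.


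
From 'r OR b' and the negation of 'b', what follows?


Disjunctive syllogism: from (P ∨ Q) and ¬P, infer Q.
One disjunct, 'b', is ruled out; the other must hold.

r


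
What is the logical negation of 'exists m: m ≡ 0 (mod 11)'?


¬(forall x: φ) = exists x: ¬φ, and ¬(exists x: φ) = forall x: ¬φ.
Apply to the existential statement.

forall m: ~(m ≡ 0 (mod 11))


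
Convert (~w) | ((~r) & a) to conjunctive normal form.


Step 1: Distribute ∨ over ∧: (¬w) ∨ ((¬r) ∧ a) = ((¬w) ∨ (¬r)) ∧ ((¬w) ∨ a).

((~w) | (~r)) & ((~w) | a)


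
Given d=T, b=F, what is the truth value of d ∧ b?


Conjunction is true only when both operands are true.
Substitute: d=T, b=F.
T ∧ F evaluates to F.

F


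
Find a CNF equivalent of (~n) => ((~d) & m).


Step 1: Rewrite (¬n) → ((¬d) ∧ m) as ¬(¬n) ∨ ((¬d) ∧ m).
Step 2: Distribute ∨ over ∧.
Step 3: Eliminate any double negations (¬¬X = X).

(n | (~d)) & (n | m)


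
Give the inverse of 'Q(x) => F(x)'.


The inverse of (P → Q) is (¬P → ¬Q). It is equivalent to the converse, not to the original.
Here P = 'Q(x)' and Q = 'F(x)'.

If not (Q(x)), then not (F(x)).


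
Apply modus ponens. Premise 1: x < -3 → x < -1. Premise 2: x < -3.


Modus ponens: from (P → Q) and P, infer Q.
P = 'x < -3' is asserted, and P → Q holds, so Q follows.

x < -1.


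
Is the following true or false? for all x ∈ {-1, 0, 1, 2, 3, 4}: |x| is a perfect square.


Evaluate the predicate on each element: -1:T, 0:T, 1:T, 2:F, 3:F, 4:T.
Counterexample x = 2 fails the predicate.

F


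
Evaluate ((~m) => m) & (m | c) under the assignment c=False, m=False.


Substitute c=False, m=False:
~m = True
(~m) => m = True => False = False
m | c = False | False = False
((~m) => m) & (m | c) = False & False = False

False


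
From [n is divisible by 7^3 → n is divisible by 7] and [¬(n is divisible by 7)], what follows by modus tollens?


Modus tollens: from (P → Q) and ¬Q, infer ¬P.
Q = 'n is divisible by 7' is denied; since P → Q, P must also fail.

Not (n is divisible by 7^3).


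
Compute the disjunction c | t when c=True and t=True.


Disjunction is false only when both operands are false.
Substitute: c=True, t=True.
True | True evaluates to True.

True


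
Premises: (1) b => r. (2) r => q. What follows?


Hypothetical syllogism: from (P → Q) and (Q → R), infer (P → R).
Chain the two implications through the shared middle term 'r'.

b => q


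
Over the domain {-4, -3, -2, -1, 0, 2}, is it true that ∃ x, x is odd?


Evaluate the predicate on each element: -4:F, -3:T, -2:F, -1:T, 0:F, 2:F.
Witness x = -3 satisfies the predicate.

T


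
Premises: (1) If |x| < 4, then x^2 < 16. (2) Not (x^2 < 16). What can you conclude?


Modus tollens: from (P → Q) and ¬Q, infer ¬P.
Q = 'x^2 < 16' is denied; since P → Q, P must also fail.

Not (|x| < 4).


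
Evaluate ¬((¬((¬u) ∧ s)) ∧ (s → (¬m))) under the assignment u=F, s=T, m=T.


Substitute u=F, s=T, m=T:
¬u = T
(¬u) ∧ s = T ∧ T = T
¬((¬u) ∧ s) = F
¬m = F
s → (¬m) = T → F = F
(¬((¬u) ∧ s)) ∧ (s → (¬m)) = F ∧ F = F
¬((¬((¬u) ∧ s)) ∧ (s → (¬m))) = T

T


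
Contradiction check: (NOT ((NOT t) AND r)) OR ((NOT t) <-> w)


Truth table over {r, t, w}:
r | t | w | φ
-------------
F | F | F | T
T | F | F | F
F | T | F | T
T | T | F | T
F | F | T | T
T | F | T | T
F | T | T | T
T | T | T | T
Satisfying assignment at row 1: r=F, t=F, w=F gives T.

No, it is not a contradiction.


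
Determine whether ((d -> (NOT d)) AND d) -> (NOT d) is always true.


Build the truth table over {d}:
d | φ
-----
F | T
T | T
Every row evaluates to true.

Yes, it is a tautology.


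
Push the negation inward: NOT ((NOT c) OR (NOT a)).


De Morgan: the negation of a disjunction is the conjunction of the negations.
Distribute NOT across OR, flipping it to AND, and negate each literal.

c AND a


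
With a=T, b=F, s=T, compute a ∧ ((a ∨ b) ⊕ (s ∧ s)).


Substitute a=T, b=F, s=T:
a ∨ b = T ∨ F = T
s ∧ s = T ∧ T = T
(a ∨ b) ⊕ (s ∧ s) = T ⊕ T = F
a ∧ ((a ∨ b) ⊕ (s ∧ s)) = T ∧ F = F

F


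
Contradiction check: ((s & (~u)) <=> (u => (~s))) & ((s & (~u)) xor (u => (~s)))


Truth table over {s, u}:
s | u | φ
---------
False | False | False
True | False | False
False | True | False
True | True | False
Every row is false.

Yes, it is a contradiction.


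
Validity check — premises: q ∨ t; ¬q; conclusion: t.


This matches the form of disjunctive syllogism: the conclusion follows in every model of the premises.

Valid.


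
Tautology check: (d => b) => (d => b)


Build the truth table over {b, d}:
b | d | φ
---------
False | False | True
True | False | True
False | True | True
True | True | True
Every row evaluates to true.

Yes, it is a tautology.


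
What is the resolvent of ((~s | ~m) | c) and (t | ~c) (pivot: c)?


The clauses contain complementary literals c and ~c.
Resolution eliminates this pair and disjoins the remaining literals (merging duplicates).

((~s | ~m) | t)


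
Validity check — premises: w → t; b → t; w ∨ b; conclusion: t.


This matches the form of proof by cases: the conclusion follows in every model of the premises.

Valid.


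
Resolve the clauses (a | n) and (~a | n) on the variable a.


The clauses contain complementary literals a and ~a.
Resolution eliminates this pair and disjoins the remaining literals (merging duplicates).

n


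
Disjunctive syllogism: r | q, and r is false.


Disjunctive syllogism: from (P ∨ Q) and ¬P, infer Q.
One disjunct, 'r', is ruled out; the other must hold.

q


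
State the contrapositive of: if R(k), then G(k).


The contrapositive of (P → Q) is (¬Q → ¬P); it is logically equivalent to the original.
Here P = 'R(k)' and Q = 'G(k)'.

If not (G(k)), then not (R(k)).


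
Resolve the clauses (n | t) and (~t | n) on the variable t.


The clauses contain complementary literals t and ~t.
Resolution eliminates this pair and disjoins the remaining literals (merging duplicates).

n


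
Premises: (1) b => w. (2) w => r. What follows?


Hypothetical syllogism: from (P → Q) and (Q → R), infer (P → R).
Chain the two implications through the shared middle term 'w'.

b => r


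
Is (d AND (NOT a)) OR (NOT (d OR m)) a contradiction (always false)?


Truth table over {a, d, m}:
a | d | m | φ
-------------
F | F | F | T
T | F | F | T
F | T | F | T
T | T | F | F
F | F | T | F
T | F | T | F
F | T | T | T
T | T | T | F
Satisfying assignment at row 1: a=F, d=F, m=F gives T.

No, it is not a contradiction.


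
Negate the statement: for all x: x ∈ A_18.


¬(for all x: φ) = there exists x: ¬φ, and ¬(there exists x: φ) = for all x: ¬φ.
Apply to the universal statement.

there exists x: NOT(x ∈ A_18)


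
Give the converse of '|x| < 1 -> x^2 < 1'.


The converse of (P → Q) is (Q → P). It is not in general equivalent to the original.
Here P = '|x| < 1' and Q = 'x^2 < 1'.

If x^2 < 1, then |x| < 1.


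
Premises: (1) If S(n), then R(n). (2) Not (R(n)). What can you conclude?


Modus tollens: from (P → Q) and ¬Q, infer ¬P.
Q = 'R(n)' is denied; since P → Q, P must also fail.

Not (S(n)).


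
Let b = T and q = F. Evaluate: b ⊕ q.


Exclusive or is true when exactly one operand is true.
Substitute: b=T, q=F.
T ⊕ F evaluates to T.

T


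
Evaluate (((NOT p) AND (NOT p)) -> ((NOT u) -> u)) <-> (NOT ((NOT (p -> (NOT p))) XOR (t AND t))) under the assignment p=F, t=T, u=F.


Substitute p=F, t=T, u=F:
… (earlier sub-steps elided)
NOT u = T
(NOT u) -> u = T -> F = F
((NOT p) AND (NOT p)) -> ((NOT u) -> u) = T -> F = F
NOT p = T
p -> (NOT p) = F -> T = T
NOT (p -> (NOT p)) = F
t AND t = T AND T = T
(NOT (p -> (NOT p))) XOR (t AND t) = F XOR T = T
NOT ((NOT (p -> (NOT p))) XOR (t AND t)) = F
(((NOT p) AND (NOT p)) -> ((NOT u) -> u)) <-> (NOT ((NOT (p -> (NOT p))) XOR (t AND t))) = F <-> F = T

T


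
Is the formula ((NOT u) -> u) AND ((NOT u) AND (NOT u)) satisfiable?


Check all 2 assignments over {u}:
u | φ
-----
F | F
T | F
No assignment makes the formula true.

Unsatisfiable.


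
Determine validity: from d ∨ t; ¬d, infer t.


This matches the form of disjunctive syllogism: the conclusion follows in every model of the premises.

Valid.


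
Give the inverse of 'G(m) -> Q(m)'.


The inverse of (P → Q) is (¬P → ¬Q). It is equivalent to the converse, not to the original.
Here P = 'G(m)' and Q = 'Q(m)'.

If not (G(m)), then not (Q(m)).


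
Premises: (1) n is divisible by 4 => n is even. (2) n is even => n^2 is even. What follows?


Hypothetical syllogism: from (P → Q) and (Q → R), infer (P → R).
Chain the two implications through the shared middle term 'n is even'.

n is divisible by 4 => n^2 is even


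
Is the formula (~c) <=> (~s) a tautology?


Build the truth table over {c, s}:
c | s | φ
---------
False | False | True
True | False | False
False | True | False
True | True | True
Counterexample at row 2: with c=True, s=False, the formula is False.

No, it is not a tautology.


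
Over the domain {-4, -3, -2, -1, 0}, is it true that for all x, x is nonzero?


Evaluate the predicate on each element: -4:T, -3:T, -2:T, -1:T, 0:F.
Counterexample x = 0 fails the predicate.

F


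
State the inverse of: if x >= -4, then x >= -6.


The inverse of (P → Q) is (¬P → ¬Q). It is equivalent to the converse, not to the original.
Here P = 'x >= -4' and Q = 'x >= -6'.

If not (x >= -4), then not (x >= -6).


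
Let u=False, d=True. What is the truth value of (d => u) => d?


Substitute u=False, d=True:
d => u = True => False = False
(d => u) => d = False => True = True

True


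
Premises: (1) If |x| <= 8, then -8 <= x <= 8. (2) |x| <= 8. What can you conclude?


Modus ponens: from (P → Q) and P, infer Q.
P = '|x| <= 8' is asserted, and P → Q holds, so Q follows.

-8 <= x <= 8.


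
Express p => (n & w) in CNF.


Step 1: Rewrite p → (n ∧ w) as ¬p ∨ (n ∧ w).
Step 2: Distribute ∨ over ∧.

((~p) | n) & ((~p) | w)


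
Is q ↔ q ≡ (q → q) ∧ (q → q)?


Compare truth tables:
q | φ | ψ
---------
F | T | T
T | T | T
The columns φ and ψ agree on every row.

Yes, they are logically equivalent.


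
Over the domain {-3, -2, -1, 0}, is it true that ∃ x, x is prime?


Evaluate the predicate on each element: -3:F, -2:F, -1:F, 0:F.
No element satisfies the predicate.

F


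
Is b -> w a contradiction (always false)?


Truth table over {b, w}:
b | w | φ
---------
F | F | T
T | F | F
F | T | T
T | T | T
Satisfying assignment at row 1: b=F, w=F gives T.

No, it is not a contradiction.


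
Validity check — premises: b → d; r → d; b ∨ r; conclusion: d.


This matches the form of proof by cases: the conclusion follows in every model of the premises.

Valid.


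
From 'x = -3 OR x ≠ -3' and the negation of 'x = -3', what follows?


Disjunctive syllogism: from (P ∨ Q) and ¬P, infer Q.
One disjunct, 'x = -3', is ruled out; the other must hold.

x ≠ -3


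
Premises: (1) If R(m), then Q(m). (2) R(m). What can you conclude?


Modus ponens: from (P → Q) and P, infer Q.
P = 'R(m)' is asserted, and P → Q holds, so Q follows.

Q(m).


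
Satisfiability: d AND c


Search for a satisfying assignment over {c, d}.
Try c=T, d=T: the formula evaluates to T.
A satisfying assignment exists.

Satisfiable.


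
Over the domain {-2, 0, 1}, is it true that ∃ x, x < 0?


Evaluate the predicate on each element: -2:T, 0:F, 1:F.
Witness x = -2 satisfies the predicate.

T


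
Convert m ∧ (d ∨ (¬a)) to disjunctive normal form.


Step 1: Distribute ∧ over ∨: m ∧ (d ∨ (¬a)) = (m ∧ d) ∨ (m ∧ (¬a)).

(m ∧ d) ∨ (m ∧ (¬a))


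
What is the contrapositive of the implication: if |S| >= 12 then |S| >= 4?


The contrapositive of (P → Q) is (¬Q → ¬P); it is logically equivalent to the original.
Here P = '|S| >= 12' and Q = '|S| >= 4'.

If not (|S| >= 4), then not (|S| >= 12).


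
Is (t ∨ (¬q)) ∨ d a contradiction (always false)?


Truth table over {d, q, t}:
d | q | t | φ
-------------
F | F | F | T
T | F | F | T
F | T | F | F
T | T | F | T
F | F | T | T
T | F | T | T
F | T | T | T
T | T | T | T
Satisfying assignment at row 1: d=F, q=F, t=F gives T.

No, it is not a contradiction.


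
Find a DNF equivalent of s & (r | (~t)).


Step 1: Distribute ∧ over ∨: s ∧ (r ∨ (¬t)) = (s ∧ r) ∨ (s ∧ (¬t)).

(s & r) | (s & (~t))


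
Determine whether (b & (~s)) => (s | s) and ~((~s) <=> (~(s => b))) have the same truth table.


Compare truth tables:
b | s | φ | ψ
-------------
False | False | True | True
True | False | False | True
False | True | True | True
True | True | True | False
They differ at row 2 (b=True, s=False): φ=False but ψ=True.

No, they are not logically equivalent.


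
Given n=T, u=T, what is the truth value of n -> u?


Implication is false only when antecedent is true and consequent is false.
Substitute: n=T, u=T.
T -> T evaluates to T.

T


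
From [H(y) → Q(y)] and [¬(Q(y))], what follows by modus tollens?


Modus tollens: from (P → Q) and ¬Q, infer ¬P.
Q = 'Q(y)' is denied; since P → Q, P must also fail.

Not (H(y)).


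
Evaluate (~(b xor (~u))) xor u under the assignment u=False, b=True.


Substitute u=False, b=True:
~u = True
b xor (~u) = True xor True = False
~(b xor (~u)) = True
(~(b xor (~u))) xor u = True xor False = True

True


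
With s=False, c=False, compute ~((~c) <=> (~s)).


Substitute s=False, c=False:
~c = True
~s = True
(~c) <=> (~s) = True <=> True = True
~((~c) <=> (~s)) = False

False


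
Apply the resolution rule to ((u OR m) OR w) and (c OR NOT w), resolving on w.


The clauses contain complementary literals w and NOTw.
Resolution eliminates this pair and disjoins the remaining literals (merging duplicates).

((u OR m) OR c)


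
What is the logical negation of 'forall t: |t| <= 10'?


¬(forall x: φ) = exists x: ¬φ, and ¬(exists x: φ) = forall x: ¬φ.
Apply to the universal statement.

exists t: ~(|t| <= 10)


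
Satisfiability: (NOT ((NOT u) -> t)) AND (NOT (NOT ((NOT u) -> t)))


Check all 4 assignments over {t, u}:
t | u | φ
---------
F | F | F
T | F | F
F | T | F
T | T | F
No assignment makes the formula true.

Unsatisfiable.


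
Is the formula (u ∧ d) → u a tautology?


Build the truth table over {d, u}:
d | u | φ
---------
F | F | T
T | F | T
F | T | T
T | T | T
Every row evaluates to true.

Yes, it is a tautology.


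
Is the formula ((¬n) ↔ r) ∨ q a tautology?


Build the truth table over {n, q, r}:
n | q | r | φ
-------------
F | F | F | F
T | F | F | T
F | T | F | T
T | T | F | T
F | F | T | T
T | F | T | F
F | T | T | T
T | T | T | T
Counterexample at row 1: with n=F, q=F, r=F, the formula is F.

No, it is not a tautology.


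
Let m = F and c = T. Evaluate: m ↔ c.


Biconditional is true when both operands have the same truth value.
Substitute: m=F, c=T.
F ↔ T evaluates to F.

F


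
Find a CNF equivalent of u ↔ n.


Step 1: Rewrite u ↔ n as (u → n) ∧ (n → u).
Step 2: Rewrite each implication as a disjunction.

((¬u) ∨ n) ∧ ((¬n) ∨ u)


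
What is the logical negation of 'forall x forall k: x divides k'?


Negation flips each quantifier (∀↔∃) and negates the inner predicate.
¬(forall x forall k: φ) = exists x exists k: ¬φ.

exists x exists k: ~(x divides k)


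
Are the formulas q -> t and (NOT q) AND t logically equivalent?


Compare truth tables:
q | t | φ | ψ
-------------
F | F | T | F
T | F | F | F
F | T | T | T
T | T | T | F
They differ at row 1 (q=F, t=F): φ=T but ψ=F.

No, they are not logically equivalent.
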